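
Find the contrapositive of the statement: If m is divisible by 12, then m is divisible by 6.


Original: If m is divisible by 12, then m is divisible by 6
Contrapositive: If ¬Q, then ¬P
Negate Q: not (m is divisible by 6)
Negate P: not (m is divisible by 12)

If not (m is divisible by 6), then not (m is divisible by 12).


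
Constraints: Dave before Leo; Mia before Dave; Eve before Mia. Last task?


Constraints: Dave before Leo; Mia before Dave; Eve before Mia
The last task can have nothing scheduled after it, so it must never appear on the left of a 'before'.
Tasks appearing before some other task: Dave, Mia, Eve.
The only task not in that list is Leo → it is last.

Leo


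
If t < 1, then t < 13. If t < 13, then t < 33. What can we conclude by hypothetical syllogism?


Hypothetical syllogism: P → Q, Q → R ⊢ P → R
Premise 1: t < 1 → t < 13
Premise 2: t < 13 → t < 33
Chain the implications: the middle term (t < 13) links the two.
Conclusion: If t < 1, then t < 33.

If t < 1, then t < 33.


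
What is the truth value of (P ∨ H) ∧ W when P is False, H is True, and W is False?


P = False, H = True, W = False
Step 1: P ∨ H = False OR True = True
Step 2: True ∧ W = True AND False = False
OR is true when at least one operand is true; AND requires both.

False


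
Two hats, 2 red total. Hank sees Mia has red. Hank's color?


Total red = 2, Mia = red
Red accounted for: 1
Remaining for Hank: 1
Hank's hat is red.

red


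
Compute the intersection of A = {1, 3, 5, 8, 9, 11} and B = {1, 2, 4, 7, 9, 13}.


A = {1, 3, 5, 8, 9, 11}
B = {1, 2, 4, 7, 9, 13}
Operation: intersection
Elements in both: 1, 9

{1, 9}


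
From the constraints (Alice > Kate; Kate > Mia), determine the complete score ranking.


Constraints: Alice > Kate; Kate > Mia
Method: at each step, the next-highest is the one remaining person who never appears on the smaller side of a constraint between remaining people.
  Step 1: remaining {Mia, Kate, Alice}; on the smaller side: {Mia, Kate} → Alice is next (Alice > Kate).
  Step 2: remaining {Mia, Kate}; on the smaller side: {Mia} → Kate is next (Kate > Mia).
  Step 3: only Mia remains → lowest.
Final ranking (highest to lowest):

Alice > Kate > Mia


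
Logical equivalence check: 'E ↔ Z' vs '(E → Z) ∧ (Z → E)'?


Expression 1: E ↔ Z
Expression 2: (E → Z) ∧ (Z → E)
Truth table (E Z | Expr1 Expr2):
  T T |   T     T
  T F |   F     F
  F T |   F     F
  F F |   T     T
All 4 rows agree, so the expressions are logically equivalent.

Yes


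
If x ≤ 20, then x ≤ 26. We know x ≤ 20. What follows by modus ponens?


Modus ponens: P → Q, P ⊢ Q
P: x ≤ 20
Q: x ≤ 26
We have P → Q and P is true.
By modus ponens, Q must be true.

x ≤ 26


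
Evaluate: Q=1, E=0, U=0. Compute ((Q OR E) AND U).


Q OR E = 1|0 = 1
1 AND 0 = 0

0


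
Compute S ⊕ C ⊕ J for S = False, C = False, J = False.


S = False, C = False, J = False
Step 1: S ⊕ C = False XOR False = False
Step 2: False ⊕ J = False XOR False = False
XOR is true when an odd number of operands are true.

False


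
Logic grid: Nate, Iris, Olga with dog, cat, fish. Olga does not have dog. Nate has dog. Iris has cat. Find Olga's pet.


From clues:
  Nate → dog
  Iris → cat
By elimination, Olga gets the remaining.

fish


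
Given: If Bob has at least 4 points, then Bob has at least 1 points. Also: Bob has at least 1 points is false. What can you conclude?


Modus tollens: P → Q, ¬Q ⊢ ¬P
P: Bob has at least 4 points
Q: Bob has at least 1 points
We have P → Q and Q is false.
By modus tollens, P must be false.

It is not the case that Bob has at least 4 points


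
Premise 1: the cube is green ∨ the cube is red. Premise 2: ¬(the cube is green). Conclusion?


Disjunctive syllogism: P ∨ Q, ¬P ⊢ Q
Disjunction: the cube is green ∨ the cube is red
We know it is not the case that the cube is green.
By disjunctive syllogism, the other disjunct must be true.

The cube is red


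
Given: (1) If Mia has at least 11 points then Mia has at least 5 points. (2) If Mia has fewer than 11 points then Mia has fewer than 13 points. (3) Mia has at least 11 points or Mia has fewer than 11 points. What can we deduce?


Constructive dilemma: (P → Q) ∧ (R → S), P ∨ R ⊢ Q ∨ S
Premise 1: Mia has at least 11 points → Mia has at least 5 points
Premise 2: Mia has fewer than 11 points → Mia has fewer than 13 points
Premise 3: Mia has at least 11 points ∨ Mia has fewer than 11 points
Case 1: Assuming Mia has at least 11 points, then by Premise 1, Mia has at least 5 points.
Case 2: Assuming Mia has fewer than 11 points, then by Premise 2, Mia has fewer than 13 points.
Since one of Mia has at least 11 points or Mia has fewer than 11 points must hold, we get Mia has at least 5 points or Mia has fewer than 13 points.

Mia has at least 5 points or Mia has fewer than 13 points.


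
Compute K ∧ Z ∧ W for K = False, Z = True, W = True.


K = False, Z = True, W = True
Step 1: K ∧ Z = False AND True = False
Step 2: (False) ∧ W = (False) AND True = False
AND is true only when ALL operands are true.

False


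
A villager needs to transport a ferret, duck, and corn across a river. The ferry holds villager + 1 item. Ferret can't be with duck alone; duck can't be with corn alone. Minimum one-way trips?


1. villager+duck → 2. villager ← 3. villager+ferret → 4. villager+duck ← 5. villager+corn → 6. villager ← 7. villager+duck →
Minimum trips = 7

7


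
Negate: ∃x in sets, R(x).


Original: ∃x R(x)
Rule: ¬∀→∃, ¬∃→∀, negate predicate.
Negation: ∀x ¬R(x)

∀x ¬R(x)


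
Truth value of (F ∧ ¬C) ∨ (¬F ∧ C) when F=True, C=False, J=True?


F = True, C = False, J = True
Expression: (F ∧ ¬C) ∨ (¬F ∧ C)
Step 1: ¬C = NOT False = True
Step 2: F ∧ ¬C = True AND True = True
Step 3: ¬F = NOT True = False
Step 4: ¬F ∧ C = False AND False = False
Step 5: (True) ∨ (False) = True OR False = True

True


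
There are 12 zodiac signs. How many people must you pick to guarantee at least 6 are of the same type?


Pigeonhole: to guarantee k in one of n categories, need (k-1)×n + 1.
k = 6, n = 12
Minimum = (6-1) × 12 + 1 = 5 × 12 + 1

61


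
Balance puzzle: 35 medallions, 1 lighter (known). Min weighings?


Each weighing has 3 outcomes (left heavy / balance / right heavy), so k weighings distinguish at most 3^k cases; splitting into three near-equal groups achieves this.
Need 3^k ≥ 35: 3^3 = 27 < 35 ≤ 3^4 = 81
k = ⌈log₃(35)⌉ = 4

4


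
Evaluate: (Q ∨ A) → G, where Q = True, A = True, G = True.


Q = True, A = True, G = True
Step 1: Q ∨ A = True OR True = True
Step 2: (True) → G: false only when antecedent=True and G=False.
Result: True

True


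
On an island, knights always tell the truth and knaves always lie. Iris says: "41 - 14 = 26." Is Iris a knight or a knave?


Statement: "41 - 14 = 26."
Actual: 41 - 14 = 27
Claimed: 26
Statement is FALSE → Iris lies → Knave

Knave


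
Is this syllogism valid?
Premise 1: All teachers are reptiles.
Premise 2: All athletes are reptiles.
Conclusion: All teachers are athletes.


Premise 1: All teachers are reptiles.
Premise 2: All athletes are reptiles.
Conclusion: All teachers are athletes.
Fallacy: undistributed middle. reptiles is predicate in both.
Counterexample: teachers and athletes could be disjoint subsets of reptiles.

Invalid


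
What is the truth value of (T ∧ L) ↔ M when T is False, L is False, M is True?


T = False, L = False, M = True
Step 1: T ∧ L = False AND False = False
Step 2: (False) ↔ M: true when both sides have same truth value.
Result: False ↔ True = False

False


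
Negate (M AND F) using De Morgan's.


De Morgan's law: ¬(P ∧ Q) ≡ ¬P ∨ ¬Q
¬(M ∧ F) = ¬M ∨ ¬F

¬M ∨ ¬F


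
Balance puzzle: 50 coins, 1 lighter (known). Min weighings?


Each weighing has 3 outcomes (left heavy / balance / right heavy), so k weighings distinguish at most 3^k cases; splitting into three near-equal groups achieves this.
Need 3^k ≥ 50: 3^3 = 27 < 50 ≤ 3^4 = 81
k = ⌈log₃(50)⌉ = 4

4


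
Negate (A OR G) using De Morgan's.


De Morgan's law: ¬(P ∨ Q) ≡ ¬P ∧ ¬Q
¬(A ∨ G) = ¬A ∧ ¬G

¬A ∧ ¬G


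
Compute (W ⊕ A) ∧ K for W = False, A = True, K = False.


W = False, A = True, K = False
Step 1: W ⊕ A = False XOR True = True
Step 2: True ∧ K = True AND False = False
XOR true when exactly one of W,A is true; then AND with K.

False


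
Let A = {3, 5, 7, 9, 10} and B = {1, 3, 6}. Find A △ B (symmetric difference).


A = {3, 5, 7, 9, 10}
B = {1, 3, 6}
Operation: symmetric difference
In A only: [5, 7, 9, 10], in B only: [1, 6]

{1, 5, 6, 7, 9, 10}


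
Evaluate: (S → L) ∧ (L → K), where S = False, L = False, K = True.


S = False, L = False, K = True
Step 1: S → L is false only when S=True and L=False. Result: True
Step 2: L → K is false only when L=True and K=False. Result: True
Step 3: True ∧ True = True

True


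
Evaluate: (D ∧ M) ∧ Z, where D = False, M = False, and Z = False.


D = False, M = False, Z = False
Step 1: D ∧ M = False AND False = False
Step 2: False ∧ Z = False AND False = False
AND is true only when ALL operands are true.

False


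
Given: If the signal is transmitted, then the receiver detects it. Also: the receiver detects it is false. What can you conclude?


Modus tollens: P → Q, ¬Q ⊢ ¬P
P: the signal is transmitted
Q: the receiver detects it
We have P → Q and Q is false.
By modus tollens, P must be false.

It is not the case that the signal is transmitted


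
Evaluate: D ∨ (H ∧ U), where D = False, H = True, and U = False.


D = False, H = True, U = False
Step 1: H ∧ U = True AND False = False
Step 2: D ∨ False = False OR False = False
AND evaluated first (higher precedence); then OR applied.

False


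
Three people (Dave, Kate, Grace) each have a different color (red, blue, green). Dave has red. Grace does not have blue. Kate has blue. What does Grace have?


From clues:
  Kate → blue
  Dave → red
By elimination, Grace gets the remaining.

green


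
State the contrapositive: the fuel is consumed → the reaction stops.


Original: If the fuel is consumed, then the reaction stops
Contrapositive: If ¬Q, then ¬P
Negate Q: not (the reaction stops)
Negate P: not (the fuel is consumed)

If not (the reaction stops), then not (the fuel is consumed).


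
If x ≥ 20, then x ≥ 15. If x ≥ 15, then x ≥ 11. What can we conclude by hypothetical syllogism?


Hypothetical syllogism: P → Q, Q → R ⊢ P → R
Premise 1: x ≥ 20 → x ≥ 15
Premise 2: x ≥ 15 → x ≥ 11
Chain the implications: the middle term (x ≥ 15) links the two.
Conclusion: If x ≥ 20, then x ≥ 11.

If x ≥ 20, then x ≥ 11.


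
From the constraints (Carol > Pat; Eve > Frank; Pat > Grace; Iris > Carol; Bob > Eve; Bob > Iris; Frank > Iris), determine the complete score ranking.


Constraints: Carol > Pat; Eve > Frank; Pat > Grace; Iris > Carol; Bob > Eve; Bob > Iris; Frank > Iris
Method: at each step, the next-highest is the one remaining person who never appears on the smaller side of a constraint between remaining people.
  Step 1: remaining {Iris, Eve, Pat, Carol, Frank, Grace, Bob}; on the smaller side: {Iris, Eve, Pat, Carol, Frank, Grace} → Bob is next (Bob > Eve; Bob > Iris).
  Step 2: remaining {Iris, Eve, Pat, Carol, Frank, Grace}; on the smaller side: {Iris, Pat, Carol, Frank, Grace} → Eve is next (Eve > Frank).
  Step 3: remaining {Iris, Pat, Carol, Frank, Grace}; on the smaller side: {Iris, Pat, Carol, Grace} → Frank is next (Frank > Iris).
  Step 4: remaining {Iris, Pat, Carol, Grace}; on the smaller side: {Pat, Carol, Grace} → Iris is next (Iris > Carol).
  Step 5: remaining {Pat, Carol, Grace}; on the smaller side: {Pat, Grace} → Carol is next (Carol > Pat).
  Step 6: remaining {Pat, Grace}; on the smaller side: {Grace} → Pat is next (Pat > Grace).
  Step 7: only Grace remains → lowest.
Final ranking (highest to lowest):

Bob > Eve > Frank > Iris > Carol > Pat > Grace


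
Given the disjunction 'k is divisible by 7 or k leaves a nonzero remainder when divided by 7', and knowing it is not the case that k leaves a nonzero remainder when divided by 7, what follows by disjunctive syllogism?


Disjunctive syllogism: P ∨ Q, ¬P ⊢ Q
Disjunction: k is divisible by 7 ∨ k leaves a nonzero remainder when divided by 7
We know it is not the case that k leaves a nonzero remainder when divided by 7.
By disjunctive syllogism, the other disjunct must be true.

k is divisible by 7


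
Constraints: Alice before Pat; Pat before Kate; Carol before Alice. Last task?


Constraints: Alice before Pat; Pat before Kate; Carol before Alice
The last task can have nothing scheduled after it, so it must never appear on the left of a 'before'.
Tasks appearing before some other task: Alice, Pat, Carol.
The only task not in that list is Kate → it is last.

Kate


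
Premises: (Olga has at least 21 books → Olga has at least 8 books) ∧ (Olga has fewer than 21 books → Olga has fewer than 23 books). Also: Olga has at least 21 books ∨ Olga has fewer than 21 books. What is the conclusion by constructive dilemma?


Constructive dilemma: (P → Q) ∧ (R → S), P ∨ R ⊢ Q ∨ S
Premise 1: Olga has at least 21 books → Olga has at least 8 books
Premise 2: Olga has fewer than 21 books → Olga has fewer than 23 books
Premise 3: Olga has at least 21 books ∨ Olga has fewer than 21 books
Case 1: Assuming Olga has at least 21 books, then by Premise 1, Olga has at least 8 books.
Case 2: Assuming Olga has fewer than 21 books, then by Premise 2, Olga has fewer than 23 books.
Since one of Olga has at least 21 books or Olga has fewer than 21 books must hold, we get Olga has at least 8 books or Olga has fewer than 23 books.

Olga has at least 8 books or Olga has fewer than 23 books.


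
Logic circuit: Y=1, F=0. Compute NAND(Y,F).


Y AND F = 0
NOT(0) = 1

1


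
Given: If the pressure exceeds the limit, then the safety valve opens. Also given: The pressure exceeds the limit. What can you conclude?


Modus ponens: P → Q, P ⊢ Q
P: the pressure exceeds the limit
Q: the safety valve opens
We have P → Q and P is true.
By modus ponens, Q must be true.

The safety valve opens


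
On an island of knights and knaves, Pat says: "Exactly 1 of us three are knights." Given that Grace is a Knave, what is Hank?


Pat claims exactly 1 knights among Pat, Grace, Hank.
Given: Grace is a Knave.

Case 1: Pat is a Knight (tells truth)
  Then exactly 1 of the three are knights.
  Counting Pat, Grace: 1 knight(s) so far. Need 0 more → Hank = Knave.
Case 2: Pat is a Knave (lies)
  Then the count is NOT 1.
  If Hank = Knight, count = 1 = 1 → claim would be true, contradicts lie.
  If Hank = Knave, count = 0 ≠ 1 → lie confirmed ✓

Hank is a Knave.

Knave


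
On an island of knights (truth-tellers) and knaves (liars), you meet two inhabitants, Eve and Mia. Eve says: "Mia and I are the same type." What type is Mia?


Eve says: "Mia and I are the same type."
Case 1: Eve is a Knight (truth-teller)
  Statement is true → they ARE the same → Mia is also a Knight
Case 2: Eve is a Knave (liar)
  Statement is false → they are NOT the same → Mia is a Knight
In both cases, Mia is a Knight.

Knight


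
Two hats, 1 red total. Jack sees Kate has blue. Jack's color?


Total red = 1, Kate = blue
Red accounted for: 0
Remaining for Jack: 1
Jack's hat is red.

red


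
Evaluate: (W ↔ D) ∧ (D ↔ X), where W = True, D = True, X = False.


W = True, D = True, X = False
Step 1: W ↔ D is true when W and D have the same value. Result: True
Step 2: D ↔ X is true when D and X have the same value. Result: False
Step 3: True ∧ False = False

False


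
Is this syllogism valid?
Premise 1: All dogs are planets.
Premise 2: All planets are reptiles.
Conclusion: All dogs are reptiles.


Premise 1: All dogs are planets.
Premise 2: All planets are reptiles.
Conclusion: All dogs are reptiles.
Barbara syllogism (AAA-1): All A are B, All B are C → All A are C.
Middle term (planets) distributed in premise 2.

Valid


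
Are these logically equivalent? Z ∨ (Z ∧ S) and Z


Expression 1: Z ∨ (Z ∧ S)
Expression 2: Z
Truth table (Z S | Expr1 Expr2):
  T T |   T     T
  T F |   T     T
  F T |   F     F
  F F |   F     F
All 4 rows agree, so the expressions are logically equivalent.

Yes


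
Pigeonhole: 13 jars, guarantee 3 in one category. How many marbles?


Pigeonhole: to guarantee k in one of n categories, need (k-1)×n + 1.
k = 3, n = 13
Minimum = (3-1) × 13 + 1 = 2 × 13 + 1

27


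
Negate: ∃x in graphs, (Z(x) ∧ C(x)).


Original: ∃x (Z(x) ∧ C(x))
Rule: ¬∀→∃, ¬∃→∀, negate predicate.
Negation: ∀x (¬Z(x) ∨ ¬C(x))

∀x (¬Z(x) ∨ ¬C(x))


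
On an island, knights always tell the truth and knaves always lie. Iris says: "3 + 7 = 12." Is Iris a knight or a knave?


Statement: "3 + 7 = 12."
Actual: 3 + 7 = 10
Claimed: 12
Statement is FALSE → Iris lies → Knave

Knave


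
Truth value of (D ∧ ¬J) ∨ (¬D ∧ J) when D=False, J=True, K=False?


D = False, J = True, K = False
Expression: (D ∧ ¬J) ∨ (¬D ∧ J)
Step 1: ¬J = NOT True = False
Step 2: D ∧ ¬J = False AND False = False
Step 3: ¬D = NOT False = True
Step 4: ¬D ∧ J = True AND True = True
Step 5: (False) ∨ (True) = False OR True = True

True


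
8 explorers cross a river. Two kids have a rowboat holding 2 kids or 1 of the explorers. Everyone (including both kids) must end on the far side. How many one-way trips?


Per crossing of one of the explorers: kids→, one←, one of the explorers→, one← = 4 trips
8 × 4 = 32, + 1 final kids→ = 33
Minimum trips = 33

33


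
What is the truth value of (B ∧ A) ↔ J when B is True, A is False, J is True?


B = True, A = False, J = True
Step 1: B ∧ A = True AND False = False
Step 2: (False) ↔ J: true when both sides have same truth value.
Result: False ↔ True = False

False


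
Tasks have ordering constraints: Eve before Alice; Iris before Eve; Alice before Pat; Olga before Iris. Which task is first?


Constraints: Eve before Alice; Iris before Eve; Alice before Pat; Olga before Iris
The first task can have nothing scheduled before it, so it must never appear on the right of a 'before'.
Tasks appearing after some 'before': Alice, Eve, Pat, Iris.
The only task not in that list is Olga → it is first.

Olga


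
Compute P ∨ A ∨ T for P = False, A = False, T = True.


P = False, A = False, T = True
Step 1: P ∨ A = False OR False = False
Step 2: False ∨ T = False OR True = True
OR is true when at least one operand is true.

True


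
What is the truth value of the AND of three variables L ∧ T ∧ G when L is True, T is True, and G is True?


L = True, T = True, G = True
Step 1: L ∧ T = True AND True = True
Step 2: (True) ∧ G = (True) AND True = True
AND is true only when ALL operands are true.

True


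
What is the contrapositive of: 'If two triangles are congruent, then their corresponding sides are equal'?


Original: If two triangles are congruent, then their corresponding sides are equal
Contrapositive: If ¬Q, then ¬P
Negate Q: not (their corresponding sides are equal)
Negate P: not (two triangles are congruent)

If not (their corresponding sides are equal), then not (two triangles are congruent).


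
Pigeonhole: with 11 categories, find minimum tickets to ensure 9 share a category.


Pigeonhole: to guarantee k in one of n categories, need (k-1)×n + 1.
k = 9, n = 11
Minimum = (9-1) × 11 + 1 = 8 × 11 + 1

89


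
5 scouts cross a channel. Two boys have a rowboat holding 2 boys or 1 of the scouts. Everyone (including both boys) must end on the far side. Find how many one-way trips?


Per crossing of one of the scouts: boys→, one←, one of the scouts→, one← = 4 trips
5 × 4 = 20, + 1 final boys→ = 21
Minimum trips = 21

21


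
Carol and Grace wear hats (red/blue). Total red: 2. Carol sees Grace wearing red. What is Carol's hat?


Total red = 2, Grace = red
Red accounted for: 1
Remaining for Carol: 1
Carol's hat is red.

red


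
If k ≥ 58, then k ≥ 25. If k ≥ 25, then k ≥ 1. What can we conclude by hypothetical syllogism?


Hypothetical syllogism: P → Q, Q → R ⊢ P → R
Premise 1: k ≥ 58 → k ≥ 25
Premise 2: k ≥ 25 → k ≥ 1
Chain the implications: the middle term (k ≥ 25) links the two.
Conclusion: If k ≥ 58, then k ≥ 1.

If k ≥ 58, then k ≥ 1.


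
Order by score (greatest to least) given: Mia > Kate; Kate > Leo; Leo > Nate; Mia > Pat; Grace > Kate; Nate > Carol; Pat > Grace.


Constraints: Mia > Kate; Kate > Leo; Leo > Nate; Mia > Pat; Grace > Kate; Nate > Carol; Pat > Grace
Method: at each step, the next-highest is the one remaining person who never appears on the smaller side of a constraint between remaining people.
  Step 1: remaining {Leo, Mia, Pat, Carol, Kate, Nate, Grace}; on the smaller side: {Leo, Pat, Carol, Kate, Nate, Grace} → Mia is next (Mia > Kate; Mia > Pat).
  Step 2: remaining {Leo, Pat, Carol, Kate, Nate, Grace}; on the smaller side: {Leo, Carol, Kate, Nate, Grace} → Pat is next (Pat > Grace).
  Step 3: remaining {Leo, Carol, Kate, Nate, Grace}; on the smaller side: {Leo, Carol, Kate, Nate} → Grace is next (Grace > Kate).
  Step 4: remaining {Leo, Carol, Kate, Nate}; on the smaller side: {Leo, Carol, Nate} → Kate is next (Kate > Leo).
  Step 5: remaining {Leo, Carol, Nate}; on the smaller side: {Carol, Nate} → Leo is next (Leo > Nate).
  Step 6: remaining {Carol, Nate}; on the smaller side: {Carol} → Nate is next (Nate > Carol).
  Step 7: only Carol remains → lowest.
Final ranking (highest to lowest):

Mia > Pat > Grace > Kate > Leo > Nate > Carol


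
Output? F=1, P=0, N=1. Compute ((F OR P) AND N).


F OR P = 1|0 = 1
1 AND 1 = 1

1


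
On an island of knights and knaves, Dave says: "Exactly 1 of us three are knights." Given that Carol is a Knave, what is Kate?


Dave claims exactly 1 knights among Dave, Carol, Kate.
Given: Carol is a Knave.

Case 1: Dave is a Knight (tells truth)
  Then exactly 1 of the three are knights.
  Counting Dave, Carol: 1 knight(s) so far. Need 0 more → Kate = Knave.
Case 2: Dave is a Knave (lies)
  Then the count is NOT 1.
  If Kate = Knight, count = 1 = 1 → claim would be true, contradicts lie.
  If Kate = Knave, count = 0 ≠ 1 → lie confirmed ✓

Kate is a Knave.

Knave


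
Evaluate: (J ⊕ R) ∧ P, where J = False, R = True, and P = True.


J = False, R = True, P = True
Step 1: J ⊕ R = False XOR True = True
Step 2: True ∧ P = True AND True = True
XOR true when exactly one of J,R is true; then AND with P.

True


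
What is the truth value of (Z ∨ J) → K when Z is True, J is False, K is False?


Z = True, J = False, K = False
Step 1: Z ∨ J = True OR False = True
Step 2: (True) → K: false only when antecedent=True and K=False.
Result: False

False


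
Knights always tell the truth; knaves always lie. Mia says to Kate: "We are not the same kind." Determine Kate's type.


Mia says: "We are not the same kind."
Case 1: Mia is a Knight (truth-teller)
  Statement is true → they ARE different → Kate is a Knave
Case 2: Mia is a Knave (liar)
  Statement is false → they are NOT different → Kate is a Knave
In both cases, Kate is a Knave.

Knave


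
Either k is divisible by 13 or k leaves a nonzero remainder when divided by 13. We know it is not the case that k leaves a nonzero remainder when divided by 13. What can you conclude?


Disjunctive syllogism: P ∨ Q, ¬P ⊢ Q
Disjunction: k is divisible by 13 ∨ k leaves a nonzero remainder when divided by 13
We know it is not the case that k leaves a nonzero remainder when divided by 13.
By disjunctive syllogism, the other disjunct must be true.

k is divisible by 13


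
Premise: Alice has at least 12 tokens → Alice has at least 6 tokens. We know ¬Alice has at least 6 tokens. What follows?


Modus tollens: P → Q, ¬Q ⊢ ¬P
P: Alice has at least 12 tokens
Q: Alice has at least 6 tokens
We have P → Q and Q is false.
By modus tollens, P must be false.

It is not the case that Alice has at least 12 tokens


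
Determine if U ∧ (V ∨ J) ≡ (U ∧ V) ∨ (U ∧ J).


Expression 1: U ∧ (V ∨ J)
Expression 2: (U ∧ V) ∨ (U ∧ J)
Truth table (U V J | Expr1 Expr2):
  T T T |   T     T
  T T F |   T     T
  T F T |   T     T
  T F F |   F     F
  F T T |   F     F
  F T F |   F     F
  F F T |   F     F
  F F F |   F     F
All 8 rows agree, so the expressions are logically equivalent.

Yes


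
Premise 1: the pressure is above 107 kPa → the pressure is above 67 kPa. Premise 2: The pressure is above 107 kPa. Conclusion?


Modus ponens: P → Q, P ⊢ Q
P: the pressure is above 107 kPa
Q: the pressure is above 67 kPa
We have P → Q and P is true.
By modus ponens, Q must be true.

The pressure is above 67 kPa


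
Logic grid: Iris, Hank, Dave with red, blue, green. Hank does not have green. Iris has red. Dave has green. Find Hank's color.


From clues:
  Dave → green
  Iris → red
By elimination, Hank gets the remaining.

blue


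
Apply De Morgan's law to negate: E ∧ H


De Morgan's law: ¬(P ∧ Q) ≡ ¬P ∨ ¬Q
¬(E ∧ H) = ¬E ∨ ¬H

¬E ∨ ¬H


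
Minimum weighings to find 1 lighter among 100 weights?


Each weighing has 3 outcomes (left heavy / balance / right heavy), so k weighings distinguish at most 3^k cases; splitting into three near-equal groups achieves this.
Need 3^k ≥ 100: 3^4 = 81 < 100 ≤ 3^5 = 243
k = ⌈log₃(100)⌉ = 5

5


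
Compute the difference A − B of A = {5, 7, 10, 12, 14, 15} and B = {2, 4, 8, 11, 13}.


A = {5, 7, 10, 12, 14, 15}
B = {2, 4, 8, 11, 13}
Operation: difference A − B
In A but not B: 5, 7, 10, 12, 14, 15

{5, 7, 10, 12, 14, 15}


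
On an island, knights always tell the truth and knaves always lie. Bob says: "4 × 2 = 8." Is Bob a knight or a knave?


Statement: "4 × 2 = 8."
Actual: 4 × 2 = 8
Claimed: 8
Statement is TRUE → Bob tells the truth → Knight

Knight


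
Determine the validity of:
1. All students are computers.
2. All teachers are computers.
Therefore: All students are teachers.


Premise 1: All students are computers.
Premise 2: All teachers are computers.
Conclusion: All students are teachers.
Fallacy: undistributed middle. computers is predicate in both.
Counterexample: students and teachers could be disjoint subsets of computers.

Invalid


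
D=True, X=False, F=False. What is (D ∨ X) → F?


D = True, X = False, F = False
Expression: (D ∨ X) → F
Step 1: D ∨ X = True OR False = True
Step 2: (True) → F = True → False (false only if antecedent True and consequent False) = False

False


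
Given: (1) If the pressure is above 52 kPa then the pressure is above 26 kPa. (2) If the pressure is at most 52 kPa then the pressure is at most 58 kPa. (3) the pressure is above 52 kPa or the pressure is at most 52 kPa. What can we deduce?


Constructive dilemma: (P → Q) ∧ (R → S), P ∨ R ⊢ Q ∨ S
Premise 1: the pressure is above 52 kPa → the pressure is above 26 kPa
Premise 2: the pressure is at most 52 kPa → the pressure is at most 58 kPa
Premise 3: the pressure is above 52 kPa ∨ the pressure is at most 52 kPa
Case 1: Assuming the pressure is above 52 kPa, then by Premise 1, the pressure is above 26 kPa.
Case 2: Assuming the pressure is at most 52 kPa, then by Premise 2, the pressure is at most 58 kPa.
Since one of the pressure is above 52 kPa or the pressure is at most 52 kPa must hold, we get the pressure is above 26 kPa or the pressure is at most 58 kPa.

The pressure is above 26 kPa or the pressure is at most 58 kPa.


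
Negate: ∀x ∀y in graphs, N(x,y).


Original: ∀x ∀y N(x,y)
Rule: ¬∀→∃, ¬∃→∀, negate predicate.
Negation: ∃x ∃y ¬N(x,y)

∃x ∃y ¬N(x,y)


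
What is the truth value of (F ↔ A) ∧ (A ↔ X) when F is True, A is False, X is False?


F = True, A = False, X = False
Step 1: F ↔ A is true when F and A have the same value. Result: False
Step 2: A ↔ X is true when A and X have the same value. Result: True
Step 3: False ∧ True = False

False


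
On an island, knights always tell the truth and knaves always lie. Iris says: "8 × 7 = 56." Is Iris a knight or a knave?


Statement: "8 × 7 = 56."
Actual: 8 × 7 = 56
Claimed: 56
Statement is TRUE → Iris tells the truth → Knight

Knight


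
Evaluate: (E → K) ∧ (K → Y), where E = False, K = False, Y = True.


E = False, K = False, Y = True
Step 1: E → K is false only when E=True and K=False. Result: True
Step 2: K → Y is false only when K=True and Y=False. Result: True
Step 3: True ∧ True = True

True


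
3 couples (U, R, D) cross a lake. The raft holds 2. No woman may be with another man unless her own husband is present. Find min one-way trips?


Label couples U, R, D (H = husband, W = wife).
Counting alone: 6 people, the raft carries 2 and someone must bring it back, so each round trip nets at most +1 on the far side until the last crossing → at least 9 trips. The jealousy constraint makes 9 impossible; the shortest valid schedule has 11:
1. WU+WR →  (far: WU,WR; near: HU,HR,HD,WD)
2. WU ←       (far: WR; near: HU,HR,HD,WU,WD)
3. WU+WD →  (far: WU,WR,WD; near: HU,HR,HD)
4. WU ←       (far: WR,WD; near: HU,HR,HD,WU)
5. HR+HD →  (far: HR,WR,HD,WD; near: HU,WU)
6. HR+WR ←  (far: HD,WD; near: HU,WU,HR,WR)
7. HU+HR →  (far: HU,HR,HD,WD; near: WU,WR)
8. WD ←       (far: HU,HR,HD; near: WU,WR,WD)
9. WU+WR →  (far: HU,WU,HR,WR,HD; near: WD)
10. HD ←      (far: HU,WU,HR,WR; near: HD,WD)
11. HD+WD → (far: all six; near: empty)
In every state each wife is either with her husband or with no other man.
Minimum trips = 11

11


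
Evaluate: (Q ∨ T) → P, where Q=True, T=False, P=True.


Q = True, T = False, P = True
Expression: (Q ∨ T) → P
Step 1: Q ∨ T = True OR False = True
Step 2: (True) → P = True → True (false only if antecedent True and consequent False) = True

True


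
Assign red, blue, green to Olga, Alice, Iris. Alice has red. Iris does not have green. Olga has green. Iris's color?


From clues:
  Olga → green
  Alice → red
By elimination, Iris gets the remaining.

blue


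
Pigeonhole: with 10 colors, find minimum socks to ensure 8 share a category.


Pigeonhole: to guarantee k in one of n categories, need (k-1)×n + 1.
k = 8, n = 10
Minimum = (8-1) × 10 + 1 = 7 × 10 + 1

71


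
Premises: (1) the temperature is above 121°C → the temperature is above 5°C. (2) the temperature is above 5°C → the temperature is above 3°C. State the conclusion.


Hypothetical syllogism: P → Q, Q → R ⊢ P → R
Premise 1: the temperature is above 121°C → the temperature is above 5°C
Premise 2: the temperature is above 5°C → the temperature is above 3°C
Chain the implications: the middle term (the temperature is above 5°C) links the two.
Conclusion: If the temperature is above 121°C, then the temperature is above 3°C.

If the temperature is above 121°C, then the temperature is above 3°C.


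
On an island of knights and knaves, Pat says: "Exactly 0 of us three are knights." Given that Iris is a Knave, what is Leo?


Pat claims exactly 0 knights among Pat, Iris, Leo.
Given: Iris is a Knave.

Case 1: Pat is a Knight (tells truth)
  Then exactly 0 of the three are knights.
  Counting Pat, Iris: 1 knight(s) so far. Need -1 more → impossible.
Case 2: Pat is a Knave (lies)
  Then the count is NOT 0.
  If Leo = Knave, count = 0 = 0 → claim would be true, contradicts lie.
  If Leo = Knight, count = 1 ≠ 0 → lie confirmed ✓

Leo is a Knight.

Knight


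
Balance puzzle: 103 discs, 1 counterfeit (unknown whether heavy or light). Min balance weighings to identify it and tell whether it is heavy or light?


Let n = 103. 206 possibilities (n discs × lighter/heavier); each weighing has 3 outcomes.
Bound for k weighings: say the first weighing puts j discs on each pan. If it tips, the 2j weighed discs remain suspects (each with a known direction) and k-1 weighings give 3^(k-1) outcomes; 3^(k-1) is odd, so 2j ≤ 3^(k-1) - 1. If it balances, the n - 2j unweighed discs remain with direction unknown: 2(n - 2j) ≤ 3^(k-1) - 1 by the same parity argument. Adding, n ≤ (3^(k-1) - 1) + (3^(k-1) - 1)/2 = (3^k - 3)/2, and the classical three-group strategy achieves this (3 discs in 2 weighings, 12 in 3, 39 in 4, 120 in 5).
So we need the smallest k with (3^k - 3)/2 ≥ 103.
k = 4: (3^4 - 3)/2 = 39 < 103 ✗
k = 5: (3^5 - 3)/2 = 120 ≥ 103 ✓

5


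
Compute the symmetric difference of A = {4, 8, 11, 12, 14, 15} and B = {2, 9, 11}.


A = {4, 8, 11, 12, 14, 15}
B = {2, 9, 11}
Operation: symmetric difference
In A only: [4, 8, 12, 14, 15], in B only: [2, 9]

{2, 4, 8, 9, 12, 14, 15}


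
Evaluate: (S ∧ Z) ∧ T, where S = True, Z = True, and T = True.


S = True, Z = True, T = True
Step 1: S ∧ Z = True AND True = True
Step 2: True ∧ T = True AND True = True
AND is true only when ALL operands are true.

True


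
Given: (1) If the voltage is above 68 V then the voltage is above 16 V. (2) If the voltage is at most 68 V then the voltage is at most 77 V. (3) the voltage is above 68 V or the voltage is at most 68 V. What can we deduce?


Constructive dilemma: (P → Q) ∧ (R → S), P ∨ R ⊢ Q ∨ S
Premise 1: the voltage is above 68 V → the voltage is above 16 V
Premise 2: the voltage is at most 68 V → the voltage is at most 77 V
Premise 3: the voltage is above 68 V ∨ the voltage is at most 68 V
Case 1: Assuming the voltage is above 68 V, then by Premise 1, the voltage is above 16 V.
Case 2: Assuming the voltage is at most 68 V, then by Premise 2, the voltage is at most 77 V.
Since one of the voltage is above 68 V or the voltage is at most 68 V must hold, we get the voltage is above 16 V or the voltage is at most 77 V.

The voltage is above 16 V or the voltage is at most 77 V.


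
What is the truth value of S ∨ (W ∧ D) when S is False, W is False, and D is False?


S = False, W = False, D = False
Step 1: W ∧ D = False AND False = False
Step 2: S ∨ False = False OR False = False
AND evaluated first (higher precedence); then OR applied.

False


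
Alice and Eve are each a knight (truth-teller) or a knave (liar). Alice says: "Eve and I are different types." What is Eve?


Alice says: "Eve and I are different types."
Case 1: Alice is a Knight (truth-teller)
  Statement is true → they ARE different → Eve is a Knave
Case 2: Alice is a Knave (liar)
  Statement is false → they are NOT different → Eve is a Knave
In both cases, Eve is a Knave.

Knave


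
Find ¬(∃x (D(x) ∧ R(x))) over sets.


Original: ∃x (D(x) ∧ R(x))
Rule: ¬∀→∃, ¬∃→∀, negate predicate.
Negation: ∀x (¬D(x) ∨ ¬R(x))

∀x (¬D(x) ∨ ¬R(x))


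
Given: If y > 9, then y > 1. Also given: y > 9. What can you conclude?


Modus ponens: P → Q, P ⊢ Q
P: y > 9
Q: y > 1
We have P → Q and P is true.
By modus ponens, Q must be true.

y > 1


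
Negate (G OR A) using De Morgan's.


De Morgan's law: ¬(P ∨ Q) ≡ ¬P ∧ ¬Q
¬(G ∨ A) = ¬G ∧ ¬A

¬G ∧ ¬A


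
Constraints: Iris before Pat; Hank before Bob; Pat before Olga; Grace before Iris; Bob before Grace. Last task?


Constraints: Iris before Pat; Hank before Bob; Pat before Olga; Grace before Iris; Bob before Grace
The last task can have nothing scheduled after it, so it must never appear on the left of a 'before'.
Tasks appearing before some other task: Iris, Hank, Pat, Grace, Bob.
The only task not in that list is Olga → it is last.

Olga


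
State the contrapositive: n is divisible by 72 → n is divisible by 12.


Original: If n is divisible by 72, then n is divisible by 12
Contrapositive: If ¬Q, then ¬P
Negate Q: not (n is divisible by 12)
Negate P: not (n is divisible by 72)

If not (n is divisible by 12), then not (n is divisible by 72).


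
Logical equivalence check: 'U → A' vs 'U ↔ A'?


Expression 1: U → A
Expression 2: U ↔ A
Truth table (U A | Expr1 Expr2):
  T T |   T     T
  T F |   F     F
  F T |   T     F   ← differ
  F F |   T     T
Counterexample: U=F, A=T gives Expr1 = T but Expr2 = F, so the expressions are NOT logically equivalent.

No


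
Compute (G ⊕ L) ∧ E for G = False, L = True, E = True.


G = False, L = True, E = True
Step 1: G ⊕ L = False XOR True = True
Step 2: True ∧ E = True AND True = True
XOR true when exactly one of G,L is true; then AND with E.

True


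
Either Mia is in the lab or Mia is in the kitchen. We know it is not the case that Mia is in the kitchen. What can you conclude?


Disjunctive syllogism: P ∨ Q, ¬P ⊢ Q
Disjunction: Mia is in the lab ∨ Mia is in the kitchen
We know it is not the case that Mia is in the kitchen.
By disjunctive syllogism, the other disjunct must be true.

Mia is in the lab


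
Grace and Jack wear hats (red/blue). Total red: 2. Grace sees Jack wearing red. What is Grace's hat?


Total red = 2, Jack = red
Red accounted for: 1
Remaining for Grace: 1
Grace's hat is red.

red


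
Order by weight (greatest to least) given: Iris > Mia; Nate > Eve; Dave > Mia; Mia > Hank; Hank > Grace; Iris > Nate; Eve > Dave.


Constraints: Iris > Mia; Nate > Eve; Dave > Mia; Mia > Hank; Hank > Grace; Iris > Nate; Eve > Dave
Method: at each step, the next-highest is the one remaining person who never appears on the smaller side of a constraint between remaining people.
  Step 1: remaining {Eve, Dave, Nate, Hank, Grace, Mia, Iris}; on the smaller side: {Eve, Dave, Nate, Hank, Grace, Mia} → Iris is next (Iris > Mia; Iris > Nate).
  Step 2: remaining {Eve, Dave, Nate, Hank, Grace, Mia}; on the smaller side: {Eve, Dave, Hank, Grace, Mia} → Nate is next (Nate > Eve).
  Step 3: remaining {Eve, Dave, Hank, Grace, Mia}; on the smaller side: {Dave, Hank, Grace, Mia} → Eve is next (Eve > Dave).
  Step 4: remaining {Dave, Hank, Grace, Mia}; on the smaller side: {Hank, Grace, Mia} → Dave is next (Dave > Mia).
  Step 5: remaining {Hank, Grace, Mia}; on the smaller side: {Hank, Grace} → Mia is next (Mia > Hank).
  Step 6: remaining {Hank, Grace}; on the smaller side: {Grace} → Hank is next (Hank > Grace).
  Step 7: only Grace remains → lowest.
Final ranking (highest to lowest):

Iris > Nate > Eve > Dave > Mia > Hank > Grace


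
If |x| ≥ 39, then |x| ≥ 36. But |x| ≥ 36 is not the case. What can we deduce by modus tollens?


Modus tollens: P → Q, ¬Q ⊢ ¬P
P: |x| ≥ 39
Q: |x| ≥ 36
We have P → Q and Q is false.
By modus tollens, P must be false.

It is not the case that |x| ≥ 39


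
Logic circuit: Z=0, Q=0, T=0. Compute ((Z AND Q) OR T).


Z AND Q = 0&0 = 0
0 OR 0 = 0

0


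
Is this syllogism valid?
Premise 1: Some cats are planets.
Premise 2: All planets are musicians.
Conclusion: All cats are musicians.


Premise 1: Some cats are planets.
Premise 2: All planets are musicians.
Conclusion: All cats are musicians.
Fallacy: illicit minor. The minor term (cats) is distributed in the conclusion ('All cats ...') but undistributed in its premise ('Some cats are planets' doesn't cover all cats).
Only 'Some cats are musicians' follows, not 'All'.

Invalid


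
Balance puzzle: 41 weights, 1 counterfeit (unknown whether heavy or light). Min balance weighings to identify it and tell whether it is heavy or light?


Let n = 41. 82 possibilities (n weights × lighter/heavier); each weighing has 3 outcomes.
Bound for k weighings: say the first weighing puts j weights on each pan. If it tips, the 2j weighed weights remain suspects (each with a known direction) and k-1 weighings give 3^(k-1) outcomes; 3^(k-1) is odd, so 2j ≤ 3^(k-1) - 1. If it balances, the n - 2j unweighed weights remain with direction unknown: 2(n - 2j) ≤ 3^(k-1) - 1 by the same parity argument. Adding, n ≤ (3^(k-1) - 1) + (3^(k-1) - 1)/2 = (3^k - 3)/2, and the classical three-group strategy achieves this (3 weights in 2 weighings, 12 in 3, 39 in 4, 120 in 5).
So we need the smallest k with (3^k - 3)/2 ≥ 41.
k = 4: (3^4 - 3)/2 = 39 < 41 ✗
k = 5: (3^5 - 3)/2 = 120 ≥ 41 ✓

5
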